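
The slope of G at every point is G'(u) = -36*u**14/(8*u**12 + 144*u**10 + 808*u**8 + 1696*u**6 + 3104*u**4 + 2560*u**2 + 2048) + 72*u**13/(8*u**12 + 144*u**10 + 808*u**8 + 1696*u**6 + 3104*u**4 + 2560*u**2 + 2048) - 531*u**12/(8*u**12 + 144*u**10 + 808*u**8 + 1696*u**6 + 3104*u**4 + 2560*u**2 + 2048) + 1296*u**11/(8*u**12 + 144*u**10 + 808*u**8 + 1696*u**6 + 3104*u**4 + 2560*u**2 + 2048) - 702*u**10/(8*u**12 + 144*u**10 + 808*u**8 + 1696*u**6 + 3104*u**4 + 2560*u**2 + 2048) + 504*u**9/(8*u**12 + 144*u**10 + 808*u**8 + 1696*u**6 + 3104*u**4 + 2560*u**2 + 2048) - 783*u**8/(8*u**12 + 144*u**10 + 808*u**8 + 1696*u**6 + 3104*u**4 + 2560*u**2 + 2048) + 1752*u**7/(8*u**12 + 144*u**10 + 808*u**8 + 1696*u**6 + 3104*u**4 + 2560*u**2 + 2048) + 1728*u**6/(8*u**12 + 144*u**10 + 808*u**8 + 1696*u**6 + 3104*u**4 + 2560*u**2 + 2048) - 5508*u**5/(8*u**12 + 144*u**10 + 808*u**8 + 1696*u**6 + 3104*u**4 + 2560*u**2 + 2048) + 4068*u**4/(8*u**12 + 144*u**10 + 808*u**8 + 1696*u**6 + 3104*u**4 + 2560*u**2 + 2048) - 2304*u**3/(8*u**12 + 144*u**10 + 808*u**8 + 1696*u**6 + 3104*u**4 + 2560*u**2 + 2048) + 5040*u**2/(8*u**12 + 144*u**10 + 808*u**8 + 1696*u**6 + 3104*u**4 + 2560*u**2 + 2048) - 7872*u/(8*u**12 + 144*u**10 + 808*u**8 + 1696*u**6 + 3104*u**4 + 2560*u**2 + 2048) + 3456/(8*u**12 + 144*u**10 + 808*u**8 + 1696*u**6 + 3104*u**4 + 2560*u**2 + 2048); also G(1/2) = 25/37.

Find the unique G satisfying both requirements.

G(u) = (-12*u**9 + 36*u**8 + 9*u**7 - 94*u**6 + 105*u**5 - 18*u**4 + 150*u**3 - 226*u**2 + 216*u + 32)/(8*u**6 + 72*u**4 + 80*u**2 + 128)

The integrand splits into summands that can be handled one at a time.
A general antiderivative is (-3*u/4 - 3/2)*(u**2 - 5*u/2 + 1)**2/(u**2/2 + 4) - 3/(4*(u**4 + u**2 + 2)) + C.
The condition gives C = 25/37 - (-12/37) = 1.
So G(u) = (-12*u**9 + 36*u**8 + 9*u**7 - 94*u**6 + 105*u**5 - 18*u**4 + 150*u**3 - 226*u**2 + 216*u + 32)/(8*u**6 + 72*u**4 + 80*u**2 + 128).
Check: d/du[(-12*u**9 + 36*u**8 + 9*u**7 - 94*u**6 + 105*u**5 - 18*u**4 + 150*u**3 - 226*u**2 + 216*u + 32)/(8*u**6 + 72*u**4 + 80*u**2 + 128)] = (-36*u**14 + 72*u**13 - 531*u**12 + 1296*u**11 - 702*u**10 + 504*u**9 - 783*u**8 + 1752*u**7 + 1728*u**6 - 5508*u**5 + 4068*u**4 - 2304*u**3 + 5040*u**2 - 7872*u + 3456)/(8*u**12 + 144*u**10 + 808*u**8 + 1696*u**6 + 3104*u**4 + 2560*u**2 + 2048), which equals G'(u).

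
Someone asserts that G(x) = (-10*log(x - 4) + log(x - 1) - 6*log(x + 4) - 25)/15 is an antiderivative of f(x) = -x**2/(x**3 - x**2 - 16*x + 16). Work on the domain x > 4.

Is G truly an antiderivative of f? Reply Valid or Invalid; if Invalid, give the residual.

Valid. The derivative of G reproduces f.

d/dx[G] = -x**2/(x**3 - x**2 - 16*x + 16)
This equals f(x) exactly, so the claim holds.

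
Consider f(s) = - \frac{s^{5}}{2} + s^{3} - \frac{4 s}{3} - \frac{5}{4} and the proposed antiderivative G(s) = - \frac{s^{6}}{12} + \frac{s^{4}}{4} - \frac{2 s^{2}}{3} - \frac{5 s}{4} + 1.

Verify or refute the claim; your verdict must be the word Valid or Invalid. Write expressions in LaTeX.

d/ds[G] = - \frac{s^{5}}{2} + s^{3} - \frac{4 s}{3} - \frac{5}{4}
This equals f(s) exactly, so the claim holds.

Valid - the claim checks out under differentiation.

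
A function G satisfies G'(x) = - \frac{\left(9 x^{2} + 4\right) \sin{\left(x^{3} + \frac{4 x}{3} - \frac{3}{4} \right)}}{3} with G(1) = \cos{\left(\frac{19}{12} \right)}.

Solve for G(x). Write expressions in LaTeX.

The substitution u = x^{3} + \frac{4 x}{3} - \frac{3}{4} works: G'(x) is exactly (dG/du)*(du/dx) for that inner function.
A general antiderivative is \cos{\left(x^{3} + \frac{4 x}{3} - \frac{3}{4} \right)} + C.
The condition gives C = \cos{\left(\frac{19}{12} \right)} - (\cos{\left(\frac{19}{12} \right)}) = 0.
So G(x) = \cos{\left(x^{3} + \frac{4 x}{3} - \frac{3}{4} \right)}.
Check: d/dx[\cos{\left(x^{3} + \frac{4 x}{3} - \frac{3}{4} \right)}] = - 3 x^{2} \sin{\left(x^{3} + \frac{4 x}{3} - \frac{3}{4} \right)} - \frac{4 \sin{\left(x^{3} + \frac{4 x}{3} - \frac{3}{4} \right)}}{3}, which equals G'(x).

G(x) = \cos{\left(x^{3} + \frac{4 x}{3} - \frac{3}{4} \right)}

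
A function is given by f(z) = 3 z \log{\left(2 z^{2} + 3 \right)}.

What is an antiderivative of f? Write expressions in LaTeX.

For F(z) to be correct the identity F'(z) - f(z) = 0 must hold.
Check: d/dz[\frac{3 z^{2} \log{\left(2 z^{2} + 3 \right)}}{2} - \frac{3 z^{2}}{2} + \frac{9 \log{\left(2 z^{2} + 3 \right)}}{4}] = 3 z \log{\left(2 z^{2} + 3 \right)} = f(z).

An antiderivative is F(z) = \frac{3 z^{2} \log{\left(2 z^{2} + 3 \right)}}{2} - \frac{3 z^{2}}{2} + \frac{9 \log{\left(2 z^{2} + 3 \right)}}{4}.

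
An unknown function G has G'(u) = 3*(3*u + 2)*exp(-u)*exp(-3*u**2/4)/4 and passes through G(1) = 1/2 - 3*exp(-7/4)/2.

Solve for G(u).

The substitution w = -3*u**2/4 - u works: G'(u) is exactly (dG/dw)*(dw/du) for that inner function.
A general antiderivative is -3*exp(-3*u**2/4 - u)/2 + C.
The condition gives C = 1/2 - 3*exp(-7/4)/2 - (-3*exp(-7/4)/2) = 1/2.
So G(u) = (1 - 3*exp(-3*u**2/4 - u))/2.
Check: d/du[(1 - 3*exp(-3*u**2/4 - u))/2] = (9*u + 6)*exp(-u)*exp(-3*u**2/4)/4, which equals G'(u).

G(u) = (1 - 3*exp(-3*u**2/4 - u))/2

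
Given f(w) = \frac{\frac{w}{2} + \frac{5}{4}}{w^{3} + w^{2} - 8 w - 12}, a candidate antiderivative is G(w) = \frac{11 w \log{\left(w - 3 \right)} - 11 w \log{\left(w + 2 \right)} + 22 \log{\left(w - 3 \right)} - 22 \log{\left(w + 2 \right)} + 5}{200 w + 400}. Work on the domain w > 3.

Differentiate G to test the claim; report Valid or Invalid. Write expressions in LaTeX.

Invalid: d/dw[G] - f = \frac{- 2 w - 5}{8 w^{3} + 8 w^{2} - 64 w - 96}, which is not 0.

d/dw[G] = \frac{2 w + 5}{8 w^{3} + 8 w^{2} - 64 w - 96}
d/dw[G] - f(w) = \frac{- 2 w - 5}{8 w^{3} + 8 w^{2} - 64 w - 96} != 0.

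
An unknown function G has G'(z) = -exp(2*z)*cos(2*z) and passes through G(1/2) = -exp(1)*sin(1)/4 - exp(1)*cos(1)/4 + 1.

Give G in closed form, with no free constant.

A candidate passes only if d/dz[G] lands on the given G'(z) exactly.
A general antiderivative is -exp(2*z)*sin(2*z)/4 - exp(2*z)*cos(2*z)/4 + C.
The condition gives C = -exp(1)*sin(1)/4 - exp(1)*cos(1)/4 + 1 - (-exp(1)*sin(1)/4 - exp(1)*cos(1)/4) = 1.
So G(z) = -exp(2*z)*sin(2*z)/4 - exp(2*z)*cos(2*z)/4 + 1.
Check: d/dz[-exp(2*z)*sin(2*z)/4 - exp(2*z)*cos(2*z)/4 + 1] = -exp(2*z)*cos(2*z) = G'(z).

G(z) = -exp(2*z)*sin(2*z)/4 - exp(2*z)*cos(2*z)/4 + 1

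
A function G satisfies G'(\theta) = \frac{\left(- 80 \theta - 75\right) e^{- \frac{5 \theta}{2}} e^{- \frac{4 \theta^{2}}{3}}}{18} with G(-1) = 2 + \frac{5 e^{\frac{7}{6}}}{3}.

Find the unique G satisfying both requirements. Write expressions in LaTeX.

G'(\theta) matches the chain-rule pattern g'(h)*h' with inner function h(\theta) = - \frac{4 \theta^{2}}{3} - \frac{5 \theta}{2}; substituting u = h(\theta) collapses the integral.
A general antiderivative is \frac{5 e^{- \frac{4 \theta^{2}}{3} - \frac{5 \theta}{2}}}{3} + C.
The condition gives C = 2 + \frac{5 e^{\frac{7}{6}}}{3} - (\frac{5 e^{\frac{7}{6}}}{3}) = 2.
So G(\theta) = \frac{5 e^{- \frac{4 \theta^{2}}{3} - \frac{5 \theta}{2}}}{3} + 2.
Check: d/d\theta[\frac{5 e^{- \frac{4 \theta^{2}}{3} - \frac{5 \theta}{2}}}{3} + 2] = \frac{\left(- 80 \theta - 75\right) e^{- \frac{5 \theta}{2}} e^{- \frac{4 \theta^{2}}{3}}}{18} = G'(\theta).

G(\theta) = \frac{5 e^{- \frac{4 \theta^{2}}{3} - \frac{5 \theta}{2}}}{3} + 2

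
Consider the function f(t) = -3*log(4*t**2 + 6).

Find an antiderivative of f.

An antiderivative is F(t) = 3*(-t*log(4*t**2 + 6) + 2*t - sqrt(6)*atan(sqrt(6)*t/3)).

Any candidate F(t) must reproduce f(t) exactly when differentiated.
Check: d/dt[3*(-t*log(4*t**2 + 6) + 2*t - sqrt(6)*atan(sqrt(6)*t/3))] = -3*log(2*t**2 + 3) - 3*log(2), which equals f(t).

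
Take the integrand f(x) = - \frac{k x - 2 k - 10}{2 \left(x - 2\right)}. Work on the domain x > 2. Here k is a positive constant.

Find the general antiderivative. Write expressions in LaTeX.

F(x) = - \frac{k x - 10 \log{\left(\frac{x}{2} - 1 \right)}}{2} + C

A candidate is checked by its d/dx: the result must match f(x).
Check: d/dx[- \frac{k x - 10 \log{\left(\frac{x}{2} - 1 \right)}}{2}] = \frac{- k x + 2 k + 10}{2 x - 4}, which equals f(x).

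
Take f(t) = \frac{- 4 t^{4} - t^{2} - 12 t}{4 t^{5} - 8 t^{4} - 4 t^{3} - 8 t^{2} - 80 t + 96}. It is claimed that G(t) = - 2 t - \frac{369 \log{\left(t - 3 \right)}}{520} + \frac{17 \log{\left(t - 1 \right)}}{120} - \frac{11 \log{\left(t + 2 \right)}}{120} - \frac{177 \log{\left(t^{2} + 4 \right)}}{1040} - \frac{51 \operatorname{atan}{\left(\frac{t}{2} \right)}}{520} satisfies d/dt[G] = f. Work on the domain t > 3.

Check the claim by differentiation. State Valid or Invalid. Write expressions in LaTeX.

d/dt[G] = \frac{- 8 t^{5} + 12 t^{4} + 8 t^{3} + 15 t^{2} + 148 t - 192}{4 t^{5} - 8 t^{4} - 4 t^{3} - 8 t^{2} - 80 t + 96}
d/dt[G] - f(t) = -2 != 0.

Invalid: d/dt[G] - f = -2, which is not 0.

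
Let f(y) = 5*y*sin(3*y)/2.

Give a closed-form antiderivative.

An antiderivative is F(y) = -5*y*cos(3*y)/6 + 5*sin(3*y)/18.

Check any antiderivative F(y) by computing F'(y) and comparing it with f(y).
Check: d/dy[-5*y*cos(3*y)/6 + 5*sin(3*y)/18] = 5*y*sin(3*y)/2 = f(y).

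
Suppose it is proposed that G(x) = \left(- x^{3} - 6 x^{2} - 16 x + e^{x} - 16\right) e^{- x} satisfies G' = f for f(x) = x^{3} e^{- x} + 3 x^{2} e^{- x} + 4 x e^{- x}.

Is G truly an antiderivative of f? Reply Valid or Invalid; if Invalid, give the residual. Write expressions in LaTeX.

Valid - differentiating G returns exactly f.

d/dx[G] = \left(x^{3} + 3 x^{2} + 4 x\right) e^{- x}
This equals f(x) exactly, so the claim holds.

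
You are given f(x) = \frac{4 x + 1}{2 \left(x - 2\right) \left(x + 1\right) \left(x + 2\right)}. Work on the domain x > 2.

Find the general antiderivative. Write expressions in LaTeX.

Factor the denominator (2 \left(x - 2\right) \left(x + 1\right) \left(x + 2\right)) and decompose: f = - \frac{7}{8 \left(x + 2\right)} + \frac{1}{2 \left(x + 1\right)} + \frac{3}{8 \left(x - 2\right)}; each piece integrates to a log, atan, or power term.
Check: d/dx[\frac{3 \log{\left(x - 2 \right)} + 4 \log{\left(x + 1 \right)} - 7 \log{\left(x + 2 \right)}}{8}] = \frac{4 x + 1}{2 x^{3} + 2 x^{2} - 8 x - 8}, which equals f(x).

F(x) = \frac{3 \log{\left(x - 2 \right)} + 4 \log{\left(x + 1 \right)} - 7 \log{\left(x + 2 \right)}}{8} + C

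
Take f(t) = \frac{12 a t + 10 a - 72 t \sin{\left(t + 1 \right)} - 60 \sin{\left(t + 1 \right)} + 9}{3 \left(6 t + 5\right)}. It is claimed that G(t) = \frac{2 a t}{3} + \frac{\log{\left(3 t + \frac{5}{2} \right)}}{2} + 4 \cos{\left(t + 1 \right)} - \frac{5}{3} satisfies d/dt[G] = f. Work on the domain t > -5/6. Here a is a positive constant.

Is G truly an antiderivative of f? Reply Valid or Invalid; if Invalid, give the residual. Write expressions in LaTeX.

d/dt[G] = \frac{12 a t + 10 a - 72 t \sin{\left(t + 1 \right)} - 60 \sin{\left(t + 1 \right)} + 9}{18 t + 15}
This equals f(t) exactly, so the claim holds.

Valid - the claim checks out under differentiation.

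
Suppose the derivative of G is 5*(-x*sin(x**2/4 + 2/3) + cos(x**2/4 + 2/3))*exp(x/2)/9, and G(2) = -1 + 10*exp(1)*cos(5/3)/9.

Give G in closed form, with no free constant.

G(x) = 10*exp(x/2)*cos(x**2/4 + 2/3)/9 - 1

Recognize the product-rule pattern: G'(x) = u'v + uv' with u = 10*cos(x**2/4 + 2/3)/9, v = exp(x/2), so integration by parts undoes it.
A general antiderivative is 10*exp(x/2)*cos(x**2/4 + 2/3)/9 + C.
The condition gives C = -1 + 10*exp(1)*cos(5/3)/9 - (10*exp(1)*cos(5/3)/9) = -1.
So G(x) = 10*exp(x/2)*cos(x**2/4 + 2/3)/9 - 1.
Check: d/dx[10*exp(x/2)*cos(x**2/4 + 2/3)/9 - 1] = -5*x*exp(x/2)*sin(x**2/4 + 2/3)/9 + 5*exp(x/2)*cos(x**2/4 + 2/3)/9, which equals G'(x).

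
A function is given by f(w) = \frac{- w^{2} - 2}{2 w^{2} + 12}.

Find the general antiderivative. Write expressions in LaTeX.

F(w) = \frac{- 3 w + 2 \sqrt{6} \operatorname{atan}{\left(\frac{\sqrt{6} w}{6} \right)}}{6} + C

Since d/dw undoes antidifferentiation here, F'(w) = f(w) is required of F(w).
Check: d/dw[\frac{- 3 w + 2 \sqrt{6} \operatorname{atan}{\left(\frac{\sqrt{6} w}{6} \right)}}{6}] = \frac{- w^{2} - 2}{2 w^{2} + 12} = f(w).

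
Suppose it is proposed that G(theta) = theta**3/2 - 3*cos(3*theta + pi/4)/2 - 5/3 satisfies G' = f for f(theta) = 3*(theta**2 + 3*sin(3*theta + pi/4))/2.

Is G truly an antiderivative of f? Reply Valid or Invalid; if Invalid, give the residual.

Valid - differentiating G returns exactly f.

d/dtheta[G] = 3*theta**2/2 + 9*sin(3*theta + pi/4)/2
This equals f(theta) exactly, so the claim holds.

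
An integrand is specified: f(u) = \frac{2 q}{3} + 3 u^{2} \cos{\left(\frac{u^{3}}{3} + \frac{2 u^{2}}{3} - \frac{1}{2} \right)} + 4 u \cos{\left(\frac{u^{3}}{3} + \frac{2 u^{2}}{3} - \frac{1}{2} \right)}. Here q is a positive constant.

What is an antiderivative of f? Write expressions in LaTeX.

An antiderivative is F(u) = \frac{2 q u}{3} + 3 \sin{\left(\frac{u^{3}}{3} + \frac{2 u^{2}}{3} - \frac{1}{2} \right)}.

Integrate term by term and add the pieces.
Check: d/du[\frac{2 q u}{3} + 3 \sin{\left(\frac{u^{3}}{3} + \frac{2 u^{2}}{3} - \frac{1}{2} \right)}] = \frac{2 q}{3} + 3 u^{2} \cos{\left(\frac{u^{3}}{3} + \frac{2 u^{2}}{3} - \frac{1}{2} \right)} + 4 u \cos{\left(\frac{u^{3}}{3} + \frac{2 u^{2}}{3} - \frac{1}{2} \right)} = f(u).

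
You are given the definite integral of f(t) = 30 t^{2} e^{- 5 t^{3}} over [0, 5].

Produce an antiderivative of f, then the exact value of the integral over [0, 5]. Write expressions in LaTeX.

Antiderivative: F(t) = - 2 e^{- 5 t^{3}}; value = 2 - \frac{2}{e^{625}}

The substitution u = - 5 t^{3} works: f is exactly (dF/du)*(du/dt) for that inner function.
F(t) = - 2 e^{- 5 t^{3}} is an antiderivative of f.
Check: d/dt[- 2 e^{- 5 t^{3}}] = 30 t^{2} e^{- 5 t^{3}} = f(t).
F(5) = - \frac{2}{e^{625}}; F(0) = -2.
Integral = F(5) - F(0) = 2 - \frac{2}{e^{625}}.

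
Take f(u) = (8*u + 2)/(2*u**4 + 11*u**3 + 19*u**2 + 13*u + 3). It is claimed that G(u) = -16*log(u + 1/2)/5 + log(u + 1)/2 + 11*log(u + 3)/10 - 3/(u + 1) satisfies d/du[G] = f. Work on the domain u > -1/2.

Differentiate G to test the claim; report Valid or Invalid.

d/du[G] = (-16*u**3 - 80*u**2 - 72*u - 38)/(10*u**4 + 55*u**3 + 95*u**2 + 65*u + 15)
d/du[G] - f(u) = -16/(10*u + 5) != 0.

Invalid: d/du[G] - f = -16/(10*u + 5), which is not 0.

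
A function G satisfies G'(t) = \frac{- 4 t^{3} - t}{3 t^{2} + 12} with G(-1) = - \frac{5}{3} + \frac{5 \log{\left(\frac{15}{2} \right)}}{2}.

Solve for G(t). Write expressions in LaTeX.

Whatever form G(t) takes, its d/dt must return the stated G'(t).
A general antiderivative is - \frac{2 t^{2}}{3} + \frac{5 \log{\left(\frac{3 t^{2}}{2} + 6 \right)}}{2} + C.
The condition gives C = - \frac{5}{3} + \frac{5 \log{\left(\frac{15}{2} \right)}}{2} - (- \frac{2}{3} + \frac{5 \log{\left(\frac{15}{2} \right)}}{2}) = -1.
So G(t) = - \frac{2 t^{2}}{3} + \frac{5 \log{\left(\frac{3 t^{2}}{2} + 6 \right)}}{2} - 1.
Check: d/dt[- \frac{2 t^{2}}{3} + \frac{5 \log{\left(\frac{3 t^{2}}{2} + 6 \right)}}{2} - 1] = \frac{- 4 t^{3} - t}{3 t^{2} + 12} = G'(t).

G(t) = - \frac{2 t^{2}}{3} + \frac{5 \log{\left(\frac{3 t^{2}}{2} + 6 \right)}}{2} - 1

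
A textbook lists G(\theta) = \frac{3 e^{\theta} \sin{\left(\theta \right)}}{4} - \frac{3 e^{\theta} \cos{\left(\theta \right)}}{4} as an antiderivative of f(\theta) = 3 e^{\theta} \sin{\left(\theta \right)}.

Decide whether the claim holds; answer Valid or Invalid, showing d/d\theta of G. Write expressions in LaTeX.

d/d\theta[G] = \frac{3 e^{\theta} \sin{\left(\theta \right)}}{2}
d/d\theta[G] - f(\theta) = - \frac{3 e^{\theta} \sin{\left(\theta \right)}}{2} != 0.

Invalid: d/d\theta[G] - f = - \frac{3 e^{\theta} \sin{\left(\theta \right)}}{2}, which is not 0.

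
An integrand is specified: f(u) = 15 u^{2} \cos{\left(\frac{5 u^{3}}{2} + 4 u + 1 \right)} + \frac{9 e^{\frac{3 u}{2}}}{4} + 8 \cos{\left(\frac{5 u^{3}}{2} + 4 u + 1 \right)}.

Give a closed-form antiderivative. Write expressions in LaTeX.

An antiderivative is F(u) = \frac{3 e^{\frac{3 u}{2}}}{2} + 2 \sin{\left(\frac{5 u^{3}}{2} + 4 u + 1 \right)}.

Integrate term by term and add the pieces.
Check: d/du[\frac{3 e^{\frac{3 u}{2}}}{2} + 2 \sin{\left(\frac{5 u^{3}}{2} + 4 u + 1 \right)}] = 15 u^{2} \cos{\left(\frac{5 u^{3}}{2} + 4 u + 1 \right)} + \frac{9 e^{\frac{3 u}{2}}}{4} + 8 \cos{\left(\frac{5 u^{3}}{2} + 4 u + 1 \right)} = f(u).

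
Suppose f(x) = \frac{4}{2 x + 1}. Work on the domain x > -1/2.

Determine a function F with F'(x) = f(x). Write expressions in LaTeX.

A first test for any F(x): its x-derivative must equal f(x) identically.
Check: d/dx[2 \log{\left(x + \frac{1}{2} \right)}] = \frac{4}{2 x + 1} = f(x).

An antiderivative is F(x) = 2 \log{\left(x + \frac{1}{2} \right)}.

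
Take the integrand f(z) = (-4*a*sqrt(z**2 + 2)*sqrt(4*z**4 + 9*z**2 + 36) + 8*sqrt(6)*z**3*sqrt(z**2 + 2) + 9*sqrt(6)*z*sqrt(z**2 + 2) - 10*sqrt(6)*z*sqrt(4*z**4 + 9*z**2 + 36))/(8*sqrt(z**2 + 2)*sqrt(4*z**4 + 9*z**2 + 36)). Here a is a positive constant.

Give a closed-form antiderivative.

Recover f(z) by differentiating a candidate F(z); any mismatch rules it out.
Check: d/dz[-(4*a*z + 10*sqrt(6)*sqrt(z**2 + 2) - sqrt(6)*sqrt(4*z**4 + 9*z**2 + 36))/8] = (-4*a*sqrt(z**2 + 2)*sqrt(4*z**4 + 9*z**2 + 36) + 8*sqrt(6)*z**3*sqrt(z**2 + 2) + 9*sqrt(6)*z*sqrt(z**2 + 2) - 10*sqrt(6)*z*sqrt(4*z**4 + 9*z**2 + 36))/(8*sqrt(z**2 + 2)*sqrt(4*z**4 + 9*z**2 + 36)) = f(z).

An antiderivative is F(z) = -(4*a*z + 10*sqrt(6)*sqrt(z**2 + 2) - sqrt(6)*sqrt(4*z**4 + 9*z**2 + 36))/8.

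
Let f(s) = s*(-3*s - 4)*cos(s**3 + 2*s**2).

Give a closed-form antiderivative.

An antiderivative is F(s) = -sin(s**3 + 2*s**2).

The substitution u = s**3 + 2*s**2 works: f is exactly (dF/du)*(du/ds) for that inner function.
Check: d/ds[-sin(s**3 + 2*s**2)] = -3*s**2*cos(s**3 + 2*s**2) - 4*s*cos(s**3 + 2*s**2), which equals f(s).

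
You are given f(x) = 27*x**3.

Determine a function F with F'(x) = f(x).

A first test for any F(x): its x-derivative must equal f(x) identically.
Check: d/dx[27*x**4/4] = 27*x**3 = f(x).

An antiderivative is F(x) = 27*x**4/4.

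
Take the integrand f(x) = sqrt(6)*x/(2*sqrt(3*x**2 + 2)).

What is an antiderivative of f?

An antiderivative is F(x) = sqrt(6)*sqrt(3*x**2 + 2)/6.

f matches the chain-rule pattern g'(h)*h' with inner function h(x) = x**2/2 + 1/3; substituting u = h(x) collapses the integral.
Check: d/dx[sqrt(6)*sqrt(3*x**2 + 2)/6] = sqrt(6)*x/(2*sqrt(3*x**2 + 2)) = f(x).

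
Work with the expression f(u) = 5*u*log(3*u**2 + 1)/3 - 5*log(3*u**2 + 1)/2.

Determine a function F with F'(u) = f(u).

An antiderivative is F(u) = 5*u**2*log(3*u**2 + 1)/6 - 5*u**2/6 - 5*u*log(3*u**2 + 1)/2 + 5*u + 5*log(u**2 + 1/3)/18 - 5*sqrt(3)*atan(sqrt(3)*u)/3.

The integrand splits into summands that can be handled one at a time.
Check: d/du[5*u**2*log(3*u**2 + 1)/6 - 5*u**2/6 - 5*u*log(3*u**2 + 1)/2 + 5*u + 5*log(u**2 + 1/3)/18 - 5*sqrt(3)*atan(sqrt(3)*u)/3] = 5*u*log(3*u**2 + 1)/3 - 5*log(3*u**2 + 1)/2 = f(u).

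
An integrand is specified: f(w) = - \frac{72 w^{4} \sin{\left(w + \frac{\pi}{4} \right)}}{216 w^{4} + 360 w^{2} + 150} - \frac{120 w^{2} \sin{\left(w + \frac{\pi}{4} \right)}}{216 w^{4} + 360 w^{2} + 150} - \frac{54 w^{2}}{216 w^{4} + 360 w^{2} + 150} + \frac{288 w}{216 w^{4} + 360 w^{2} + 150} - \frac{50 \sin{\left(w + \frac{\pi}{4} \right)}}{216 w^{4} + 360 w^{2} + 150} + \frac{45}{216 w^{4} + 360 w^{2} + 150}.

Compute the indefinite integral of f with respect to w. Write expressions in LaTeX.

The integrand splits into summands that can be handled one at a time.
Check: d/dw[\frac{w}{4 w^{2} + \frac{10}{3}} + \frac{\cos{\left(w + \frac{\pi}{4} \right)}}{3} - \frac{4}{6 w^{2} + 5}] = \frac{- 72 w^{4} \sin{\left(w + \frac{\pi}{4} \right)} - 120 w^{2} \sin{\left(w + \frac{\pi}{4} \right)} - 54 w^{2} + 288 w - 50 \sin{\left(w + \frac{\pi}{4} \right)} + 45}{216 w^{4} + 360 w^{2} + 150}, which equals f(w).

F(w) = \frac{w}{4 w^{2} + \frac{10}{3}} + \frac{\cos{\left(w + \frac{\pi}{4} \right)}}{3} - \frac{4}{6 w^{2} + 5} + C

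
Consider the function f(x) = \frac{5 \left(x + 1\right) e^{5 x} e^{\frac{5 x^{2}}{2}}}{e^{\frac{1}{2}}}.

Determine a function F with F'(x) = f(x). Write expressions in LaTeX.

An antiderivative is F(x) = \frac{e^{5 x} e^{\frac{5 x^{2}}{2}}}{e^{\frac{1}{2}}}.

The substitution u = \frac{5 x^{2}}{2} + 5 x - \frac{1}{2} works: f is exactly (dF/du)*(du/dx) for that inner function.
Check: d/dx[\frac{e^{5 x} e^{\frac{5 x^{2}}{2}}}{e^{\frac{1}{2}}}] = \frac{5 x e^{5 x} e^{\frac{5 x^{2}}{2}} + 5 e^{5 x} e^{\frac{5 x^{2}}{2}}}{e^{\frac{1}{2}}}, which equals f(x).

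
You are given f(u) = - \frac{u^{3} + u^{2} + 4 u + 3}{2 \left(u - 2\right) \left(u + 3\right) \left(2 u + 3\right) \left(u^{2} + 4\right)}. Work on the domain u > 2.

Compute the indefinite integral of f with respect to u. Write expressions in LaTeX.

Factor the denominator (2 \left(u - 2\right) \left(u + 3\right) \left(2 u + 3\right) \left(u^{2} + 4\right)) and decompose: f = \frac{17 u - 38}{5200 \left(u^{2} + 4\right)} - \frac{11}{175 \left(2 u + 3\right)} + \frac{9}{130 \left(u + 3\right)} - \frac{23}{560 \left(u - 2\right)}; each piece integrates to a log, atan, or power term.
Check: d/du[- \frac{23 \log{\left(u - 2 \right)}}{560} - \frac{11 \log{\left(u + \frac{3}{2} \right)}}{350} + \frac{9 \log{\left(u + 3 \right)}}{130} + \frac{17 \log{\left(u^{2} + 4 \right)}}{10400} - \frac{19 \operatorname{atan}{\left(\frac{u}{2} \right)}}{5200}] = \frac{- u^{3} - u^{2} - 4 u - 3}{4 u^{5} + 10 u^{4} - 2 u^{3} + 4 u^{2} - 72 u - 144}, which equals f(u).

F(u) = - \frac{23 \log{\left(u - 2 \right)}}{560} - \frac{11 \log{\left(u + \frac{3}{2} \right)}}{350} + \frac{9 \log{\left(u + 3 \right)}}{130} + \frac{17 \log{\left(u^{2} + 4 \right)}}{10400} - \frac{19 \operatorname{atan}{\left(\frac{u}{2} \right)}}{5200} + C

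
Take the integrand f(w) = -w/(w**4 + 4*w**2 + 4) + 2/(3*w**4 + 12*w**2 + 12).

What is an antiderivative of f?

The integrand splits into summands that can be handled one at a time.
Check: d/dw[(sqrt(2)*w**2*atan(sqrt(2)*w/2) + 2*w + 2*sqrt(2)*atan(sqrt(2)*w/2) + 6)/(12*w**2 + 24)] = (2 - 3*w)/(3*w**4 + 12*w**2 + 12), which equals f(w).

An antiderivative is F(w) = (sqrt(2)*w**2*atan(sqrt(2)*w/2) + 2*w + 2*sqrt(2)*atan(sqrt(2)*w/2) + 6)/(12*w**2 + 24).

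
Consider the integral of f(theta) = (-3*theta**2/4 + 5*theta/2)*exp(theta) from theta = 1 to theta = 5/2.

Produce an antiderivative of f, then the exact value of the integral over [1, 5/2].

Recognize the product-rule pattern: f = u'v + uv' with u = -3*theta**2/4 + 4*theta - 4, v = exp(theta), so integration by parts undoes it.
F(theta) = (-3*theta**2 + 16*theta - 16)*exp(theta)/4 is an antiderivative of f.
Check: d/dtheta[(-3*theta**2 + 16*theta - 16)*exp(theta)/4] = -3*theta**2*exp(theta)/4 + 5*theta*exp(theta)/2, which equals f(theta).
F(5/2) = 21*exp(5/2)/16; F(1) = -3*exp(1)/4.
Integral = F(5/2) - F(1) = 3*exp(1)/4 + 21*exp(5/2)/16.

Antiderivative: F(theta) = (-3*theta**2 + 16*theta - 16)*exp(theta)/4; value = 3*exp(1)/4 + 21*exp(5/2)/16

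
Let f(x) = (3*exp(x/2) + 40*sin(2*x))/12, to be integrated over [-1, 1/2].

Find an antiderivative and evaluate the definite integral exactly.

Antiderivative: F(x) = exp(x/2)/2 - 5*cos(2*x)/3; value = -5*cos(1)/3 + 5*cos(2)/3 - exp(-1/2)/2 + exp(1/4)/2

Differentiate the proposed F(x) back; it has to land on f(x) exactly.
F(x) = exp(x/2)/2 - 5*cos(2*x)/3 is an antiderivative of f.
Check: d/dx[exp(x/2)/2 - 5*cos(2*x)/3] = exp(x/2)/4 + 10*sin(2*x)/3, which equals f(x).
F(1/2) = -5*cos(1)/3 + exp(1/4)/2; F(-1) = exp(-1/2)/2 - 5*cos(2)/3.
Integral = F(1/2) - F(-1) = -5*cos(1)/3 + 5*cos(2)/3 - exp(-1/2)/2 + exp(1/4)/2.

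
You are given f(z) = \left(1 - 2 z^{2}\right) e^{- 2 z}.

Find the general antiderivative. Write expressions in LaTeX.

f has the shape u'v + uv' for u = z^{2} + z and v = e^{- 2 z} — it is the derivative of the product u*v.
Check: d/dz[\left(z^{2} + z\right) e^{- 2 z}] = \left(1 - 2 z^{2}\right) e^{- 2 z} = f(z).

F(z) = \left(z^{2} + z\right) e^{- 2 z} + C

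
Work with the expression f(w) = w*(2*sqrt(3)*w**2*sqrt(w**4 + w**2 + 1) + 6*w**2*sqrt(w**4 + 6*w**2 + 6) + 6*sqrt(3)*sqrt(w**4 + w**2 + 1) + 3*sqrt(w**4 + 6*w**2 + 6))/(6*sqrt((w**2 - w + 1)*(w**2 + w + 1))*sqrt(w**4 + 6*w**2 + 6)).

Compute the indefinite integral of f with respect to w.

For F(w) to be correct the identity F'(w) - f(w) = 0 must hold.
Check: d/dw[sqrt(w**4/3 + 2*w**2 + 2)/2 + sqrt(w**4 + w**2 + 1)/2] = (2*sqrt(3)*w**3*sqrt(w**4 + w**2 + 1) + 6*w**3*sqrt(w**4 + 6*w**2 + 6) + 6*sqrt(3)*w*sqrt(w**4 + w**2 + 1) + 3*w*sqrt(w**4 + 6*w**2 + 6))/(6*sqrt(w**4 + w**2 + 1)*sqrt(w**4 + 6*w**2 + 6)), which equals f(w).

F(w) = sqrt(w**4/3 + 2*w**2 + 2)/2 + sqrt(w**4 + w**2 + 1)/2 + C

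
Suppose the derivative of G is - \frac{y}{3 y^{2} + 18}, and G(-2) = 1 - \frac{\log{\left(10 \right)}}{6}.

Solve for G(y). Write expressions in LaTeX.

The substitution u = y^{2} + 6 works: G'(y) is exactly (dG/du)*(du/dy) for that inner function.
A general antiderivative is - \frac{\log{\left(y^{2} + 6 \right)}}{6} + C.
The condition gives C = 1 - \frac{\log{\left(10 \right)}}{6} - (- \frac{\log{\left(10 \right)}}{6}) = 1.
So G(y) = \frac{6 - \log{\left(y^{2} + 6 \right)}}{6}.
Check: d/dy[\frac{6 - \log{\left(y^{2} + 6 \right)}}{6}] = - \frac{y}{3 y^{2} + 18} = G'(y).

G(y) = \frac{6 - \log{\left(y^{2} + 6 \right)}}{6}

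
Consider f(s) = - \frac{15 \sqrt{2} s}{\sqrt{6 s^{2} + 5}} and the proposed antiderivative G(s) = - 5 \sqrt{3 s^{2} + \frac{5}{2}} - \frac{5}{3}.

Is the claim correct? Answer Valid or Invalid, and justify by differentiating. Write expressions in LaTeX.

d/ds[G] = - \frac{15 \sqrt{2} s}{\sqrt{6 s^{2} + 5}}
This equals f(s) exactly, so the claim holds.

Valid: G'(s) = f(s).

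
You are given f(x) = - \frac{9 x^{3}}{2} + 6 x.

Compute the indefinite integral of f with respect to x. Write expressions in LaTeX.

The substitution u = 1 - \frac{3 x^{2}}{4} works: f is exactly (dF/du)*(du/dx) for that inner function.
Check: d/dx[- \frac{9 x^{4}}{8} + 3 x^{2}] = - \frac{9 x^{3}}{2} + 6 x = f(x).

F(x) = - \frac{9 x^{4}}{8} + 3 x^{2} + C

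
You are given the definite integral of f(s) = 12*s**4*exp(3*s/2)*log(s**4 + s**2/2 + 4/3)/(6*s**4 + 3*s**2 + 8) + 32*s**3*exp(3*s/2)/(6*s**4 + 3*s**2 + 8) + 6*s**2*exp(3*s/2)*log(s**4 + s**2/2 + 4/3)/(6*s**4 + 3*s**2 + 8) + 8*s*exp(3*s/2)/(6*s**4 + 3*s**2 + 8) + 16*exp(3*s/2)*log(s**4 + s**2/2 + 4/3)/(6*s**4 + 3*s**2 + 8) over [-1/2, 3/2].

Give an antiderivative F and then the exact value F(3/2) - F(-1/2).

Antiderivative: F(s) = 4*exp(3*s/2)*log(s**4 + s**2/2 + 4/3)/3; value = -4*exp(-3/4)*log(73/48)/3 + 4*exp(9/4)*log(361/48)/3

f has the shape u'v + uv' for u = 4*exp(3*s/2)/3 and v = log(s**4 + s**2/2 + 4/3) — it is the derivative of the product u*v.
F(s) = 4*exp(3*s/2)*log(s**4 + s**2/2 + 4/3)/3 is an antiderivative of f.
Check: d/ds[4*exp(3*s/2)*log(s**4 + s**2/2 + 4/3)/3] = (12*s**4*exp(3*s/2)*log(s**4 + s**2/2 + 4/3) + 32*s**3*exp(3*s/2) + 6*s**2*exp(3*s/2)*log(s**4 + s**2/2 + 4/3) + 8*s*exp(3*s/2) + 16*exp(3*s/2)*log(s**4 + s**2/2 + 4/3))/(6*s**4 + 3*s**2 + 8), which equals f(s).
F(3/2) = 4*exp(9/4)*log(361/48)/3; F(-1/2) = 4*exp(-3/4)*log(73/48)/3.
Integral = F(3/2) - F(-1/2) = -4*exp(-3/4)*log(73/48)/3 + 4*exp(9/4)*log(361/48)/3.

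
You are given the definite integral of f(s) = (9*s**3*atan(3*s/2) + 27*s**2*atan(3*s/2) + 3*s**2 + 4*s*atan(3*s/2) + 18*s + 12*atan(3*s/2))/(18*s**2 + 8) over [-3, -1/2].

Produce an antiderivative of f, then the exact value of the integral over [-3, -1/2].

Antiderivative: F(s) = s**2*atan(3*s/2)/4 + 3*s*atan(3*s/2)/2; value = -9*atan(9/2)/4 + 11*atan(3/4)/16

f has the shape u'v + uv' for u = s**2/4 + 3*s/2 and v = atan(3*s/2) — it is the derivative of the product u*v.
F(s) = s**2*atan(3*s/2)/4 + 3*s*atan(3*s/2)/2 is an antiderivative of f.
Check: d/ds[s**2*atan(3*s/2)/4 + 3*s*atan(3*s/2)/2] = (9*s**3*atan(3*s/2) + 27*s**2*atan(3*s/2) + 3*s**2 + 4*s*atan(3*s/2) + 18*s + 12*atan(3*s/2))/(18*s**2 + 8) = f(s).
F(-1/2) = 11*atan(3/4)/16; F(-3) = 9*atan(9/2)/4.
Integral = F(-1/2) - F(-3) = -9*atan(9/2)/4 + 11*atan(3/4)/16.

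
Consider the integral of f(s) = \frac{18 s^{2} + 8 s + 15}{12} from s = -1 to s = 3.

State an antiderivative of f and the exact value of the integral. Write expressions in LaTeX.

A candidate is checked by its d/ds: the result must match f(s).
F(s) = \frac{s \left(6 s^{2} + 4 s + 15\right)}{12} is an antiderivative of f.
Check: d/ds[\frac{s \left(6 s^{2} + 4 s + 15\right)}{12}] = \frac{3 s^{2}}{2} + \frac{2 s}{3} + \frac{5}{4}, which equals f(s).
F(3) = \frac{81}{4}; F(-1) = - \frac{17}{12}.
Integral = F(3) - F(-1) = \frac{65}{3}.

Antiderivative: F(s) = \frac{s \left(6 s^{2} + 4 s + 15\right)}{12}; value = \frac{65}{3}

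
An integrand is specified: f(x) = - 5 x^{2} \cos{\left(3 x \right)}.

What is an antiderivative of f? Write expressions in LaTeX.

An antiderivative is F(x) = - \frac{5 \left(9 x^{2} \sin{\left(3 x \right)} + 6 x \cos{\left(3 x \right)} - 2 \sin{\left(3 x \right)}\right)}{27}.

Differentiate the proposed F(x) back; it has to land on f(x) exactly.
Check: d/dx[- \frac{5 \left(9 x^{2} \sin{\left(3 x \right)} + 6 x \cos{\left(3 x \right)} - 2 \sin{\left(3 x \right)}\right)}{27}] = - 5 x^{2} \cos{\left(3 x \right)} = f(x).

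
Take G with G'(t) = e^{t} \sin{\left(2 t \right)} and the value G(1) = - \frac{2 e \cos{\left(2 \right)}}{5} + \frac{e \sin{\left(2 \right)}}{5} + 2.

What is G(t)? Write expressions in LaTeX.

G(t) = \frac{e^{t} \sin{\left(2 t \right)}}{5} - \frac{2 e^{t} \cos{\left(2 t \right)}}{5} + 2

Differentiate the proposed G(t) back; it has to land on the given G'(t).
A general antiderivative is \frac{e^{t} \sin{\left(2 t \right)}}{5} - \frac{2 e^{t} \cos{\left(2 t \right)}}{5} + C.
The condition gives C = - \frac{2 e \cos{\left(2 \right)}}{5} + \frac{e \sin{\left(2 \right)}}{5} + 2 - (- \frac{2 e \cos{\left(2 \right)}}{5} + \frac{e \sin{\left(2 \right)}}{5}) = 2.
So G(t) = \frac{e^{t} \sin{\left(2 t \right)}}{5} - \frac{2 e^{t} \cos{\left(2 t \right)}}{5} + 2.
Check: d/dt[\frac{e^{t} \sin{\left(2 t \right)}}{5} - \frac{2 e^{t} \cos{\left(2 t \right)}}{5} + 2] = e^{t} \sin{\left(2 t \right)} = G'(t).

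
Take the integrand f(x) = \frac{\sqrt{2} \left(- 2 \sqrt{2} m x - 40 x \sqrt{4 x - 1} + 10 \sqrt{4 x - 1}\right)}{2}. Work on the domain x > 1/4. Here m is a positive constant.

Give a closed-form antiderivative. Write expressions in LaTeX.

Since d/dx undoes antidifferentiation here, F'(x) = f(x) is required of F(x).
Check: d/dx[- m x^{2} - 16 x^{2} \sqrt{2 x - \frac{1}{2}} + 8 x \sqrt{2 x - \frac{1}{2}} - \sqrt{2 x - \frac{1}{2}}] = \frac{\sqrt{2} \left(- 2 \sqrt{2} m x \sqrt{4 x - 1} - 160 x^{2} + 80 x - 10\right)}{2 \sqrt{4 x - 1}}, which equals f(x).

An antiderivative is F(x) = - m x^{2} - 16 x^{2} \sqrt{2 x - \frac{1}{2}} + 8 x \sqrt{2 x - \frac{1}{2}} - \sqrt{2 x - \frac{1}{2}}.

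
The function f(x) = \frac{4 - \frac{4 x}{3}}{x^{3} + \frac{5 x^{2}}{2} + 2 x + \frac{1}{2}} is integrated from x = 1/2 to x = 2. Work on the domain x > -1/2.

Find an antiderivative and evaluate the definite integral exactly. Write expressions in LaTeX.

Factor the denominator (3 \left(x + 1\right)^{2} \left(2 x + 1\right)) and decompose: f = \frac{112}{3 \left(2 x + 1\right)} - \frac{56}{3 \left(x + 1\right)} - \frac{32}{3 \left(x + 1\right)^{2}}; each piece integrates to a log, atan, or power term.
F(x) = \frac{56 x \log{\left(x + \frac{1}{2} \right)} - 56 x \log{\left(x + 1 \right)} + 56 \log{\left(x + \frac{1}{2} \right)} - 56 \log{\left(x + 1 \right)} + 32}{3 x + 3} is an antiderivative of f.
Check: d/dx[\frac{56 x \log{\left(x + \frac{1}{2} \right)} - 56 x \log{\left(x + 1 \right)} + 56 \log{\left(x + \frac{1}{2} \right)} - 56 \log{\left(x + 1 \right)} + 32}{3 x + 3}] = \frac{24 - 8 x}{6 x^{3} + 15 x^{2} + 12 x + 3}, which equals f(x).
F(2) = - \frac{56 \log{\left(3 \right)}}{3} + \frac{32}{9} + \frac{56 \log{\left(\frac{5}{2} \right)}}{3}; F(1/2) = \frac{64}{9} - \frac{56 \log{\left(\frac{3}{2} \right)}}{3}.
Integral = F(2) - F(1/2) = - \frac{56 \log{\left(3 \right)}}{3} - \frac{32}{9} + \frac{56 \log{\left(\frac{3}{2} \right)}}{3} + \frac{56 \log{\left(\frac{5}{2} \right)}}{3}.

Antiderivative: F(x) = \frac{56 x \log{\left(x + \frac{1}{2} \right)} - 56 x \log{\left(x + 1 \right)} + 56 \log{\left(x + \frac{1}{2} \right)} - 56 \log{\left(x + 1 \right)} + 32}{3 x + 3}; value = - \frac{56 \log{\left(3 \right)}}{3} - \frac{32}{9} + \frac{56 \log{\left(\frac{3}{2} \right)}}{3} + \frac{56 \log{\left(\frac{5}{2} \right)}}{3}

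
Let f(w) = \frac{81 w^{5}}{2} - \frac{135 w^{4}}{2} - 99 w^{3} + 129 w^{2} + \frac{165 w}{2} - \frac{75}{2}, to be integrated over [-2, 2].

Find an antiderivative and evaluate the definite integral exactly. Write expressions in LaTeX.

f matches the chain-rule pattern g'(h)*h' with inner function h(w) = \frac{3 w^{2}}{2} - w - \frac{5}{2}; substituting u = h(w) collapses the integral.
F(w) = \frac{27 w^{6}}{4} - \frac{27 w^{5}}{2} - \frac{99 w^{4}}{4} + 43 w^{3} + \frac{165 w^{2}}{4} - \frac{75 w}{2} is an antiderivative of f.
Check: d/dw[\frac{27 w^{6}}{4} - \frac{27 w^{5}}{2} - \frac{99 w^{4}}{4} + 43 w^{3} + \frac{165 w^{2}}{4} - \frac{75 w}{2}] = \frac{81 w^{5}}{2} - \frac{135 w^{4}}{2} - 99 w^{3} + 129 w^{2} + \frac{165 w}{2} - \frac{75}{2} = f(w).
F(2) = 38; F(-2) = 364.
Integral = F(2) - F(-2) = -326.

Antiderivative: F(w) = \frac{27 w^{6}}{4} - \frac{27 w^{5}}{2} - \frac{99 w^{4}}{4} + 43 w^{3} + \frac{165 w^{2}}{4} - \frac{75 w}{2}; value = -326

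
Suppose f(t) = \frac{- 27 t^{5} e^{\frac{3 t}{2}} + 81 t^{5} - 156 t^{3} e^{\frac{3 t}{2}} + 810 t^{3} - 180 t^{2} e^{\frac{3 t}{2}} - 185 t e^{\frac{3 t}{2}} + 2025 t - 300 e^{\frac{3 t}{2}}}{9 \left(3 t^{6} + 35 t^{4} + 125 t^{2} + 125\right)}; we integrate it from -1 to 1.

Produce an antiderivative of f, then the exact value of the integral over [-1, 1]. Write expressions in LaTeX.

Antiderivative: F(t) = \frac{27 t^{2} \log{\left(t^{2} + \frac{5}{3} \right)} - 12 t e^{\frac{3 t}{2}} - 8 e^{\frac{3 t}{2}} + 135 \log{\left(t^{2} + \frac{5}{3} \right)}}{18 \left(t^{2} + 5\right)}; value = - \frac{5 e^{\frac{3}{2}}}{27} - \frac{1}{27 e^{\frac{3}{2}}}

Check any antiderivative F(t) by computing F'(t) and comparing it with f(t).
F(t) = \frac{27 t^{2} \log{\left(t^{2} + \frac{5}{3} \right)} - 12 t e^{\frac{3 t}{2}} - 8 e^{\frac{3 t}{2}} + 135 \log{\left(t^{2} + \frac{5}{3} \right)}}{18 \left(t^{2} + 5\right)} is an antiderivative of f.
Check: d/dt[\frac{27 t^{2} \log{\left(t^{2} + \frac{5}{3} \right)} - 12 t e^{\frac{3 t}{2}} - 8 e^{\frac{3 t}{2}} + 135 \log{\left(t^{2} + \frac{5}{3} \right)}}{18 \left(t^{2} + 5\right)}] = \frac{- 27 t^{5} e^{\frac{3 t}{2}} + 81 t^{5} - 156 t^{3} e^{\frac{3 t}{2}} + 810 t^{3} - 180 t^{2} e^{\frac{3 t}{2}} - 185 t e^{\frac{3 t}{2}} + 2025 t - 300 e^{\frac{3 t}{2}}}{27 t^{6} + 315 t^{4} + 1125 t^{2} + 1125}, which equals f(t).
F(1) = - \frac{5 e^{\frac{3}{2}}}{27} + \frac{3 \log{\left(\frac{8}{3} \right)}}{2}; F(-1) = \frac{1}{27 e^{\frac{3}{2}}} + \frac{3 \log{\left(\frac{8}{3} \right)}}{2}.
Integral = F(1) - F(-1) = - \frac{5 e^{\frac{3}{2}}}{27} - \frac{1}{27 e^{\frac{3}{2}}}.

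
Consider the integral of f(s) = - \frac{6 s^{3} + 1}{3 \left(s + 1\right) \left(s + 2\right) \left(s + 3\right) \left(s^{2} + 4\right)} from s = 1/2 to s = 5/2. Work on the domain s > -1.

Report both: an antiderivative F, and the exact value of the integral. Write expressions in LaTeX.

Factor the denominator (3 \left(s + 1\right) \left(s + 2\right) \left(s + 3\right) \left(s^{2} + 4\right)) and decompose: f = - \frac{85 s - 138}{312 \left(s^{2} + 4\right)} + \frac{161}{78 \left(s + 3\right)} - \frac{47}{24 \left(s + 2\right)} + \frac{1}{6 \left(s + 1\right)}; each piece integrates to a log, atan, or power term.
F(s) = \frac{104 \log{\left(s + 1 \right)} - 1222 \log{\left(s + 2 \right)} + 1288 \log{\left(s + 3 \right)} - 85 \log{\left(s^{2} + 4 \right)} + 138 \operatorname{atan}{\left(\frac{s}{2} \right)}}{624} is an antiderivative of f.
Check: d/ds[\frac{104 \log{\left(s + 1 \right)} - 1222 \log{\left(s + 2 \right)} + 1288 \log{\left(s + 3 \right)} - 85 \log{\left(s^{2} + 4 \right)} + 138 \operatorname{atan}{\left(\frac{s}{2} \right)}}{624}] = \frac{- 6 s^{3} - 1}{3 s^{5} + 18 s^{4} + 45 s^{3} + 90 s^{2} + 132 s + 72}, which equals f(s).
F(5/2) = - \frac{47 \log{\left(\frac{9}{2} \right)}}{24} - \frac{85 \log{\left(\frac{41}{4} \right)}}{624} + \frac{23 \operatorname{atan}{\left(\frac{5}{4} \right)}}{104} + \frac{\log{\left(\frac{7}{2} \right)}}{6} + \frac{161 \log{\left(\frac{11}{2} \right)}}{78}; F(1/2) = - \frac{47 \log{\left(\frac{5}{2} \right)}}{24} - \frac{85 \log{\left(\frac{17}{4} \right)}}{624} + \frac{23 \operatorname{atan}{\left(\frac{1}{4} \right)}}{104} + \frac{\log{\left(\frac{3}{2} \right)}}{6} + \frac{161 \log{\left(\frac{7}{2} \right)}}{78}.
Integral = F(5/2) - F(1/2) = - \frac{47 \log{\left(\frac{9}{2} \right)}}{24} - \frac{74 \log{\left(\frac{7}{2} \right)}}{39} - \frac{85 \log{\left(\frac{41}{4} \right)}}{624} - \frac{\log{\left(\frac{3}{2} \right)}}{6} - \frac{23 \operatorname{atan}{\left(\frac{1}{4} \right)}}{104} + \frac{85 \log{\left(\frac{17}{4} \right)}}{624} + \frac{23 \operatorname{atan}{\left(\frac{5}{4} \right)}}{104} + \frac{47 \log{\left(\frac{5}{2} \right)}}{24} + \frac{161 \log{\left(\frac{11}{2} \right)}}{78}.

Antiderivative: F(s) = \frac{104 \log{\left(s + 1 \right)} - 1222 \log{\left(s + 2 \right)} + 1288 \log{\left(s + 3 \right)} - 85 \log{\left(s^{2} + 4 \right)} + 138 \operatorname{atan}{\left(\frac{s}{2} \right)}}{624}; value = - \frac{47 \log{\left(\frac{9}{2} \right)}}{24} - \frac{74 \log{\left(\frac{7}{2} \right)}}{39} - \frac{85 \log{\left(\frac{41}{4} \right)}}{624} - \frac{\log{\left(\frac{3}{2} \right)}}{6} - \frac{23 \operatorname{atan}{\left(\frac{1}{4} \right)}}{104} + \frac{85 \log{\left(\frac{17}{4} \right)}}{624} + \frac{23 \operatorname{atan}{\left(\frac{5}{4} \right)}}{104} + \frac{47 \log{\left(\frac{5}{2} \right)}}{24} + \frac{161 \log{\left(\frac{11}{2} \right)}}{78}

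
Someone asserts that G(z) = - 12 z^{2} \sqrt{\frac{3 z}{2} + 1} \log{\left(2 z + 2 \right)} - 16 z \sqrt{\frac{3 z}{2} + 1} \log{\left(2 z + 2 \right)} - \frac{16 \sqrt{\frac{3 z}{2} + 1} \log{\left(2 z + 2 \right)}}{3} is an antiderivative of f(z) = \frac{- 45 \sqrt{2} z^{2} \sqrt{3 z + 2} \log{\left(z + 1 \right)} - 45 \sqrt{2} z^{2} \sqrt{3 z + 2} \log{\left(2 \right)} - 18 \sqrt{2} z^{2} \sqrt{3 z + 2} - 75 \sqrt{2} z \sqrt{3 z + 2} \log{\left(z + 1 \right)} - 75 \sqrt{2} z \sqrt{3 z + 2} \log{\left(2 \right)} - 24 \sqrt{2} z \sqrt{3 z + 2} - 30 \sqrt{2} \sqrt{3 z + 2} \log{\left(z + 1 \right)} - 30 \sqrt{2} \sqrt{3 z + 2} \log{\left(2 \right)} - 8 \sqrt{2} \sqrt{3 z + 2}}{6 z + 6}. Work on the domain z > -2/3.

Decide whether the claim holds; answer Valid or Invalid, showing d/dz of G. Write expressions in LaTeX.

Invalid: d/dz[G] - f = \frac{- 45 \sqrt{2} z^{2} \sqrt{3 z + 2} \log{\left(z + 1 \right)} - 45 \sqrt{2} z^{2} \sqrt{3 z + 2} \log{\left(2 \right)} - 18 \sqrt{2} z^{2} \sqrt{3 z + 2} - 75 \sqrt{2} z \sqrt{3 z + 2} \log{\left(z + 1 \right)} - 75 \sqrt{2} z \sqrt{3 z + 2} \log{\left(2 \right)} - 24 \sqrt{2} z \sqrt{3 z + 2} - 30 \sqrt{2} \sqrt{3 z + 2} \log{\left(z + 1 \right)} - 30 \sqrt{2} \sqrt{3 z + 2} \log{\left(2 \right)} - 8 \sqrt{2} \sqrt{3 z + 2}}{6 z + 6}, which is not 0.

d/dz[G] = \frac{- 135 \sqrt{2} z^{3} \log{\left(z + 1 \right)} - 135 \sqrt{2} z^{3} \log{\left(2 \right)} - 54 \sqrt{2} z^{3} - 315 \sqrt{2} z^{2} \log{\left(z + 1 \right)} - 315 \sqrt{2} z^{2} \log{\left(2 \right)} - 108 \sqrt{2} z^{2} - 240 \sqrt{2} z \log{\left(z + 1 \right)} - 240 \sqrt{2} z \log{\left(2 \right)} - 72 \sqrt{2} z - 60 \sqrt{2} \log{\left(z + 1 \right)} - 60 \sqrt{2} \log{\left(2 \right)} - 16 \sqrt{2}}{3 z \sqrt{3 z + 2} + 3 \sqrt{3 z + 2}}
d/dz[G] - f(z) = \frac{- 45 \sqrt{2} z^{2} \sqrt{3 z + 2} \log{\left(z + 1 \right)} - 45 \sqrt{2} z^{2} \sqrt{3 z + 2} \log{\left(2 \right)} - 18 \sqrt{2} z^{2} \sqrt{3 z + 2} - 75 \sqrt{2} z \sqrt{3 z + 2} \log{\left(z + 1 \right)} - 75 \sqrt{2} z \sqrt{3 z + 2} \log{\left(2 \right)} - 24 \sqrt{2} z \sqrt{3 z + 2} - 30 \sqrt{2} \sqrt{3 z + 2} \log{\left(z + 1 \right)} - 30 \sqrt{2} \sqrt{3 z + 2} \log{\left(2 \right)} - 8 \sqrt{2} \sqrt{3 z + 2}}{6 z + 6} != 0.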